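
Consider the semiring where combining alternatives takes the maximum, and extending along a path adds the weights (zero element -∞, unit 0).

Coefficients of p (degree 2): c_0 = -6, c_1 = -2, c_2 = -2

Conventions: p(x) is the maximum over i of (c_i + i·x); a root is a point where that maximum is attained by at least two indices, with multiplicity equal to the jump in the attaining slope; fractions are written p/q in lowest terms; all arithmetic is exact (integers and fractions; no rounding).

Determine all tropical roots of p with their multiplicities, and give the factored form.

hull edge (i=0, c=-6) to (i=1, c=-2): slope 4, span 1
hull edge (i=1, c=-2) to (i=2, c=-2): slope 0, span 1
Factored form: p(x) = -2 ⊗ (x ⊕ (-4)) ⊗ (x ⊕ 0)
Answer: roots = -4 (mult 1), 0 (mult 1)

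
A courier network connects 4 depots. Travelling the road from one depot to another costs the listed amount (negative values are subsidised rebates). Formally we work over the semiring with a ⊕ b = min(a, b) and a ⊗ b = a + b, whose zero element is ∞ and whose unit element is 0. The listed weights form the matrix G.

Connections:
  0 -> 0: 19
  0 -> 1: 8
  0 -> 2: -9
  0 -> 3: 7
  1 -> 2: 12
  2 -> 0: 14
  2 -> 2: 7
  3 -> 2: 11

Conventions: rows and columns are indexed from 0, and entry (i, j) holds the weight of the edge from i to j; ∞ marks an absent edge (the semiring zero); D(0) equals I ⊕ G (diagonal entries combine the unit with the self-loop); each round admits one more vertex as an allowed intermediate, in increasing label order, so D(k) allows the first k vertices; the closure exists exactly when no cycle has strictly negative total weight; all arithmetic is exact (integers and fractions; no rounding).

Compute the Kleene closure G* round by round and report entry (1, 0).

D(0):
  [0, 8, -9, 7]
  [∞, 0, 12, ∞]
  [14, ∞, 0, ∞]
  [∞, ∞, 11, 0]
D(1):
  [0, 8, -9, 7]
  [∞, 0, 12, ∞]
  [14, 22, 0, 21]
  [∞, ∞, 11, 0]
D(2):
  [0, 8, -9, 7]
  [∞, 0, 12, ∞]
  [14, 22, 0, 21]
  [∞, ∞, 11, 0]
D(3):
  [0, 8, -9, 7]
  [26, 0, 12, 33]
  [14, 22, 0, 21]
  [25, 33, 11, 0]
D(4):
  [0, 8, -9, 7]
  [26, 0, 12, 33]
  [14, 22, 0, 21]
  [25, 33, 11, 0]
Answer: G*[1][0] = 26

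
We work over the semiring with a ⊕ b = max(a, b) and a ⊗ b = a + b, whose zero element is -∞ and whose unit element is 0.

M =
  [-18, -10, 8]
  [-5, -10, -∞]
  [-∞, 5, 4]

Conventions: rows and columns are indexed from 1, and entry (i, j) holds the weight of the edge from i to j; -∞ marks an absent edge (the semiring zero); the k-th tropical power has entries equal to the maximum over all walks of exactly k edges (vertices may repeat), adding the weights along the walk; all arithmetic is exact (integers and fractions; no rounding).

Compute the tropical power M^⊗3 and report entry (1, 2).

M^⊗2:
  [-15, 13, 12]
  [-15, -15, 3]
  [0, 9, 8]
M^⊗3:
  [8, 17, 16]
  [-20, 8, 7]
  [4, 13, 12]
Key observation: the optimum is the walk 1->3->3->2, with weight 8 + 4 + 5 = 17.
Optimal value attained by: walk 1->3->3->2.
Answer: (M^⊗3)[1][2] = 17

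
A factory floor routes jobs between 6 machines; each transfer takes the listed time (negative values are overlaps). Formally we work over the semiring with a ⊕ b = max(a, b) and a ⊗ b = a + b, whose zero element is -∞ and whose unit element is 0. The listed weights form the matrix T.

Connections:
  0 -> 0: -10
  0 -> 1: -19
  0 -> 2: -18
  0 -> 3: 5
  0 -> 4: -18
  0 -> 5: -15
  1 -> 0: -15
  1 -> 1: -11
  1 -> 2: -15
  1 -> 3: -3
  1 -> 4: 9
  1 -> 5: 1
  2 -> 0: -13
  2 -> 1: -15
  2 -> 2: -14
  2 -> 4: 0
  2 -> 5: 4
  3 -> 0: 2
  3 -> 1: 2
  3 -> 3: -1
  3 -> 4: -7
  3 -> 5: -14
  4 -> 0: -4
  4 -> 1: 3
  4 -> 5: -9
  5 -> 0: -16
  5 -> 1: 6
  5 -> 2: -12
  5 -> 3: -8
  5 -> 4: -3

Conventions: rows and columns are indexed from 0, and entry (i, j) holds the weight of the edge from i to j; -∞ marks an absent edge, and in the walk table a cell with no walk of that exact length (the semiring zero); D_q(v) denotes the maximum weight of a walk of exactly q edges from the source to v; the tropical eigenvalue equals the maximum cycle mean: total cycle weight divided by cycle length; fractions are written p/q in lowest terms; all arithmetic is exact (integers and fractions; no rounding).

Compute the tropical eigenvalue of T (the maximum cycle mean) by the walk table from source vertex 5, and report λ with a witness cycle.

q=0: [-∞, -∞, -∞, -∞, -∞, 0]
q=1: [-16, 6, -12, -8, -3, -∞]
q=2: [-6, 0, -9, 3, 15, 7]
q=3: [11, 18, -5, 2, 9, 6]
q=4: [5, 12, 3, 16, 27, 19]
q=5: [23, 30, 7, 15, 21, 18]
q=6: [17, 24, 15, 28, 39, 31]
Optimal cycle mean attained by: cycle 1->4->1, total 9 + 3, length 2.
Answer: λ = 6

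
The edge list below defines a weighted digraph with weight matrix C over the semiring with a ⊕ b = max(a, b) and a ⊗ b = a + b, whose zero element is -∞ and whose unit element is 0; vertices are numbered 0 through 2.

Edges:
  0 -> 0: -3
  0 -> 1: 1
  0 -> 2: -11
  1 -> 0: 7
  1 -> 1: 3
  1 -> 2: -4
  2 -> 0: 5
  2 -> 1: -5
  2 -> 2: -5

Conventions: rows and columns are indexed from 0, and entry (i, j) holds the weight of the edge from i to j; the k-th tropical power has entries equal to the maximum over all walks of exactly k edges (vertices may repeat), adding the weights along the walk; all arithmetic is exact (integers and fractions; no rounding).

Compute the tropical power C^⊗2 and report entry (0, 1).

C^⊗2:
  [8, 4, -3]
  [10, 8, -1]
  [2, 6, -6]
Key observation: the optimum is the walk 0->1->1, with weight 1 + 3 = 4.
Optimal value attained by: walk 0->1->1.
Answer: (C^⊗2)[0][1] = 4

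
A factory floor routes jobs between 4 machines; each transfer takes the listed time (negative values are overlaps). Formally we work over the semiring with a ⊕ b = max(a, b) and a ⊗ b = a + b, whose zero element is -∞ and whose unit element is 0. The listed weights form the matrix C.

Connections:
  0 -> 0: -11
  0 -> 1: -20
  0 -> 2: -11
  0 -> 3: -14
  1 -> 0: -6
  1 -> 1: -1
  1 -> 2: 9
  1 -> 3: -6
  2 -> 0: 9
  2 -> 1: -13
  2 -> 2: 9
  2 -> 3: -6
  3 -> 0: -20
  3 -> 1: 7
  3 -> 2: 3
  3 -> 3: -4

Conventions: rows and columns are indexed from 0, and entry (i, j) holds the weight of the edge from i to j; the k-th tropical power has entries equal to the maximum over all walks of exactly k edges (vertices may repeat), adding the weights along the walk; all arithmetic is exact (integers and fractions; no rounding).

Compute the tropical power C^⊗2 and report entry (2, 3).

C^⊗2:
  [-2, -7, -2, -17]
  [18, 1, 18, 3]
  [18, 1, 18, 3]
  [12, 6, 16, 1]
Key observation: the optimum is the walk 2->2->3, with weight 9 + (-6) = 3.
Optimal value attained by: walk 2->2->3.
Answer: (C^⊗2)[2][3] = 3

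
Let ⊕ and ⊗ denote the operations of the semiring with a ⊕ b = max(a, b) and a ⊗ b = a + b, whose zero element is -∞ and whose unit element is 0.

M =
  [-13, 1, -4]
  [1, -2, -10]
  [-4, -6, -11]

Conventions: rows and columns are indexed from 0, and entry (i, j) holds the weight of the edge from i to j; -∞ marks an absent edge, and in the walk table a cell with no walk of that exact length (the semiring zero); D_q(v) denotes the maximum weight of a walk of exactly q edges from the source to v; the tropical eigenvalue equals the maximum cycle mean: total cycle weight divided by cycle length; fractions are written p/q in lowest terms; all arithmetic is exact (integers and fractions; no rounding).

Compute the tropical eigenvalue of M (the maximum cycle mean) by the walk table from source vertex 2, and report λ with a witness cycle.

q=0: [-∞, -∞, 0]
q=1: [-4, -6, -11]
q=2: [-5, -3, -8]
q=3: [-2, -4, -9]
Optimal cycle mean attained by: cycle 0->1->0, total 1 + 1, length 2.
Answer: λ = 1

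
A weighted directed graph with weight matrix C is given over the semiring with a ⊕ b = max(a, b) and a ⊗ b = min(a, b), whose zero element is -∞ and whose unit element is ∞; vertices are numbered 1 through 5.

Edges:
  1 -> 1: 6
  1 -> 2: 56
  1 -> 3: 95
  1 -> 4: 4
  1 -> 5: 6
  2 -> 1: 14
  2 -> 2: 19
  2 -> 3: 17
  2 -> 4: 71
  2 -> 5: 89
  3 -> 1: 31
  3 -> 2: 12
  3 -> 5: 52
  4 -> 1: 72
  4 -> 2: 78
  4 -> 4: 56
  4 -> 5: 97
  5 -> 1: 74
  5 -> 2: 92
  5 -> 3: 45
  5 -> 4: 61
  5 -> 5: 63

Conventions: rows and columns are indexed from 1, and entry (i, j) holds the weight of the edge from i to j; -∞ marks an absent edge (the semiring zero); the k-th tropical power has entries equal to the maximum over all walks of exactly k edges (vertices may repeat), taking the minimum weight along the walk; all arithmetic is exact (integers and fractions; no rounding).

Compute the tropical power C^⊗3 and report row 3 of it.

C^⊗2:
  [31, 19, 17, 56, 56]
  [74, 89, 45, 61, 71]
  [52, 52, 45, 52, 52]
  [74, 92, 72, 71, 78]
  [63, 63, 74, 71, 89]
C^⊗3:
  [56, 56, 45, 56, 56]
  [71, 71, 74, 71, 89]
  [52, 52, 52, 52, 52]
  [74, 78, 74, 71, 89]
  [74, 89, 63, 63, 71]
Answer: row 3 of C^⊗3 = [52, 52, 52, 52, 52]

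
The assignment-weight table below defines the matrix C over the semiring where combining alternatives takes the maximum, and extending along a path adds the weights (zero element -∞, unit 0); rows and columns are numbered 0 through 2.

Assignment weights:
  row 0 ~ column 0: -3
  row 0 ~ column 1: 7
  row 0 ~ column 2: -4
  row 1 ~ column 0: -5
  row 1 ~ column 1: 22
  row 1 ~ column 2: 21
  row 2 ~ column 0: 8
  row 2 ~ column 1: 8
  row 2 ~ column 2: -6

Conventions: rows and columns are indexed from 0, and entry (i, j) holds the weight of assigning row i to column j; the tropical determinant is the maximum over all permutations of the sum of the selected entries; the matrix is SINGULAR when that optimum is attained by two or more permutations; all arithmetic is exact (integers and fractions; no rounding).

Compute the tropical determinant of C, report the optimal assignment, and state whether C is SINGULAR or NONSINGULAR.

σ = (0, 1, 2): (-3) + 22 + (-6) = 13
σ = (0, 2, 1): (-3) + 21 + 8 = 26
σ = (1, 0, 2): 7 + (-5) + (-6) = -4
σ = (1, 2, 0): 7 + 21 + 8 = 36
σ = (2, 0, 1): (-4) + (-5) + 8 = -1
σ = (2, 1, 0): (-4) + 22 + 8 = 26
Optimal value attained by: σ = (1, 2, 0).
Answer: det⊕(C) = 36; verdict: NONSINGULAR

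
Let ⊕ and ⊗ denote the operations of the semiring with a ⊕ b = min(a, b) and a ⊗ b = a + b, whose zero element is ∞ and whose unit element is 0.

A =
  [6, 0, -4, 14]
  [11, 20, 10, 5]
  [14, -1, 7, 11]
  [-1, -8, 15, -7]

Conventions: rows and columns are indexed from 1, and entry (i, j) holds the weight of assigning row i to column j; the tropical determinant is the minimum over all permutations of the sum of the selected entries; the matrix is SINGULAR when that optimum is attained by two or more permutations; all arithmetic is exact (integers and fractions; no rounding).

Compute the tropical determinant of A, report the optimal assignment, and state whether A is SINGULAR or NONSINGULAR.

σ = (1, 2, 3, 4): 6 + 20 + 7 + (-7) = 26
σ = (1, 2, 4, 3): 6 + 20 + 11 + 15 = 52
σ = (1, 3, 2, 4): 6 + 10 + (-1) + (-7) = 8
σ = (1, 3, 4, 2): 6 + 10 + 11 + (-8) = 19
σ = (1, 4, 2, 3): 6 + 5 + (-1) + 15 = 25
σ = (1, 4, 3, 2): 6 + 5 + 7 + (-8) = 10
σ = (2, 1, 3, 4): 0 + 11 + 7 + (-7) = 11
σ = (2, 1, 4, 3): 0 + 11 + 11 + 15 = 37
σ = (2, 3, 1, 4): 0 + 10 + 14 + (-7) = 17
σ = (2, 3, 4, 1): 0 + 10 + 11 + (-1) = 20
σ = (2, 4, 1, 3): 0 + 5 + 14 + 15 = 34
σ = (2, 4, 3, 1): 0 + 5 + 7 + (-1) = 11
σ = (3, 1, 2, 4): (-4) + 11 + (-1) + (-7) = -1
σ = (3, 1, 4, 2): (-4) + 11 + 11 + (-8) = 10
σ = (3, 2, 1, 4): (-4) + 20 + 14 + (-7) = 23
σ = (3, 2, 4, 1): (-4) + 20 + 11 + (-1) = 26
σ = (3, 4, 1, 2): (-4) + 5 + 14 + (-8) = 7
σ = (3, 4, 2, 1): (-4) + 5 + (-1) + (-1) = -1
σ = (4, 1, 2, 3): 14 + 11 + (-1) + 15 = 39
σ = (4, 1, 3, 2): 14 + 11 + 7 + (-8) = 24
σ = (4, 2, 1, 3): 14 + 20 + 14 + 15 = 63
σ = (4, 2, 3, 1): 14 + 20 + 7 + (-1) = 40
σ = (4, 3, 1, 2): 14 + 10 + 14 + (-8) = 30
σ = (4, 3, 2, 1): 14 + 10 + (-1) + (-1) = 22
Optimal value attained by: σ = (3, 1, 2, 4).
Answer: det⊕(A) = -1; verdict: SINGULAR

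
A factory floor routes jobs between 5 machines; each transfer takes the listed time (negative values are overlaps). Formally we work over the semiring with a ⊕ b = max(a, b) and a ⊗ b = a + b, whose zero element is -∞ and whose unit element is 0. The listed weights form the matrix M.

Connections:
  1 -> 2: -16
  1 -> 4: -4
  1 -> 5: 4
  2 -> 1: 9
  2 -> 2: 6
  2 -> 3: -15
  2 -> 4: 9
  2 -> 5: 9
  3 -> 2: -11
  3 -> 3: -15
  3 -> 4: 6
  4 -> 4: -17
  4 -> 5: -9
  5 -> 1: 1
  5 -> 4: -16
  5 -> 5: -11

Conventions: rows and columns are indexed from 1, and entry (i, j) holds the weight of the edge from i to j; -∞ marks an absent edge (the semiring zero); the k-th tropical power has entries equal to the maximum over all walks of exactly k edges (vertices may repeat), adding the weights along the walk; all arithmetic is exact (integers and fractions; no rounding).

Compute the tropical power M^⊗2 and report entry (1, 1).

M^⊗2:
  [5, -10, -31, -7, -7]
  [15, 12, -9, 15, 15]
  [-2, -5, -26, -2, -2]
  [-8, -∞, -∞, -25, -20]
  [-10, -15, -∞, -3, 5]
Key observation: the optimum is the walk 1->5->1, with weight 4 + 1 = 5.
Optimal value attained by: walk 1->5->1.
Answer: (M^⊗2)[1][1] = 5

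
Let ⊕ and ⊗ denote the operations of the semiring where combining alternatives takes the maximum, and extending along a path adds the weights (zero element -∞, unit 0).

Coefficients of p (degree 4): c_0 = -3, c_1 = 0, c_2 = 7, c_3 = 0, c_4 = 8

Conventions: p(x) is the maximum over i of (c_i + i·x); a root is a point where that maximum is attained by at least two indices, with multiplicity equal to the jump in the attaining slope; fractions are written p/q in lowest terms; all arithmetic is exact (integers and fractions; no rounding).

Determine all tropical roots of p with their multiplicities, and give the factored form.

hull edge (i=0, c=-3) to (i=2, c=7): slope 5, span 2
hull edge (i=2, c=7) to (i=4, c=8): slope 1/2, span 2
Factored form: p(x) = 8 ⊗ (x ⊕ (-5)) ⊗ (x ⊕ (-5)) ⊗ (x ⊕ (-1/2)) ⊗ (x ⊕ (-1/2))
Answer: roots = -5 (mult 2), -1/2 (mult 2)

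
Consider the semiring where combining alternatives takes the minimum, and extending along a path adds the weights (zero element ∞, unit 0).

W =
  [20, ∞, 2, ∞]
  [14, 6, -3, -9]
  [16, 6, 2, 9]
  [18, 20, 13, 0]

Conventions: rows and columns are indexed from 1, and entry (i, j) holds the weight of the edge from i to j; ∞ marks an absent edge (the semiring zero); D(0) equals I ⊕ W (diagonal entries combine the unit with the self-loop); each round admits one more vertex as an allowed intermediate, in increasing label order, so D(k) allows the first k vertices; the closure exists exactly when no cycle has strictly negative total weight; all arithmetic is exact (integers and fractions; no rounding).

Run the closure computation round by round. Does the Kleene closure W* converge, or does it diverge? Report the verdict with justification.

D(0):
  [0, ∞, 2, ∞]
  [14, 0, -3, -9]
  [16, 6, 0, 9]
  [18, 20, 13, 0]
D(1):
  [0, ∞, 2, ∞]
  [14, 0, -3, -9]
  [16, 6, 0, 9]
  [18, 20, 13, 0]
D(2):
  [0, ∞, 2, ∞]
  [14, 0, -3, -9]
  [16, 6, 0, -3]
  [18, 20, 13, 0]
D(3):
  [0, 8, 2, -1]
  [13, 0, -3, -9]
  [16, 6, 0, -3]
  [18, 19, 13, 0]
D(4):
  [0, 8, 2, -1]
  [9, 0, -3, -9]
  [15, 6, 0, -3]
  [18, 19, 13, 0]
Key observation: every diagonal entry stays at the unit through all rounds, so no improving cycle exists.
Answer: CONVERGES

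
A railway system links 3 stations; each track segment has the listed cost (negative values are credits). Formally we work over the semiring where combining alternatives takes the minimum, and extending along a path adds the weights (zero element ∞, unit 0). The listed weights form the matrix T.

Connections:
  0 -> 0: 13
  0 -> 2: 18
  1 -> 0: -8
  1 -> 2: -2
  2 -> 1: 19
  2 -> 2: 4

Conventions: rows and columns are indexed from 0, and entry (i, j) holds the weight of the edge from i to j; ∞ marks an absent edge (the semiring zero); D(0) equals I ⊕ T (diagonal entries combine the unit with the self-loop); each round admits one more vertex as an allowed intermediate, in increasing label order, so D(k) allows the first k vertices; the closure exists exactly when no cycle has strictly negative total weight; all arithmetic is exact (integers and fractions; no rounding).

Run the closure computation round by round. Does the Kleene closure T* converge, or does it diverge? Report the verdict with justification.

D(0):
  [0, ∞, 18]
  [-8, 0, -2]
  [∞, 19, 0]
D(1):
  [0, ∞, 18]
  [-8, 0, -2]
  [∞, 19, 0]
D(2):
  [0, ∞, 18]
  [-8, 0, -2]
  [11, 19, 0]
D(3):
  [0, 37, 18]
  [-8, 0, -2]
  [11, 19, 0]
Key observation: every diagonal entry stays at the unit through all rounds, so no improving cycle exists.
Answer: CONVERGES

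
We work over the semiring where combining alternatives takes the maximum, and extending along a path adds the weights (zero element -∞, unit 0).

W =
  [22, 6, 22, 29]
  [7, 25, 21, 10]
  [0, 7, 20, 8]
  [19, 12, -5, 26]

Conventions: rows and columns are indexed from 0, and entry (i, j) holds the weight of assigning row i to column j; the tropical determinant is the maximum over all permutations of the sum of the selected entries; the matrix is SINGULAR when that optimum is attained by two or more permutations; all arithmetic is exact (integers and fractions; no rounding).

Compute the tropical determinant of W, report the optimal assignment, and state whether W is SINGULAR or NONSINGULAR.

σ = (0, 1, 2, 3): 22 + 25 + 20 + 26 = 93
σ = (0, 1, 3, 2): 22 + 25 + 8 + (-5) = 50
σ = (0, 2, 1, 3): 22 + 21 + 7 + 26 = 76
σ = (0, 2, 3, 1): 22 + 21 + 8 + 12 = 63
σ = (0, 3, 1, 2): 22 + 10 + 7 + (-5) = 34
σ = (0, 3, 2, 1): 22 + 10 + 20 + 12 = 64
σ = (1, 0, 2, 3): 6 + 7 + 20 + 26 = 59
σ = (1, 0, 3, 2): 6 + 7 + 8 + (-5) = 16
σ = (1, 2, 0, 3): 6 + 21 + 0 + 26 = 53
σ = (1, 2, 3, 0): 6 + 21 + 8 + 19 = 54
σ = (1, 3, 0, 2): 6 + 10 + 0 + (-5) = 11
σ = (1, 3, 2, 0): 6 + 10 + 20 + 19 = 55
σ = (2, 0, 1, 3): 22 + 7 + 7 + 26 = 62
σ = (2, 0, 3, 1): 22 + 7 + 8 + 12 = 49
σ = (2, 1, 0, 3): 22 + 25 + 0 + 26 = 73
σ = (2, 1, 3, 0): 22 + 25 + 8 + 19 = 74
σ = (2, 3, 0, 1): 22 + 10 + 0 + 12 = 44
σ = (2, 3, 1, 0): 22 + 10 + 7 + 19 = 58
σ = (3, 0, 1, 2): 29 + 7 + 7 + (-5) = 38
σ = (3, 0, 2, 1): 29 + 7 + 20 + 12 = 68
σ = (3, 1, 0, 2): 29 + 25 + 0 + (-5) = 49
σ = (3, 1, 2, 0): 29 + 25 + 20 + 19 = 93
σ = (3, 2, 0, 1): 29 + 21 + 0 + 12 = 62
σ = (3, 2, 1, 0): 29 + 21 + 7 + 19 = 76
Optimal value attained by: σ = (0, 1, 2, 3).
Answer: det⊕(W) = 93; verdict: SINGULAR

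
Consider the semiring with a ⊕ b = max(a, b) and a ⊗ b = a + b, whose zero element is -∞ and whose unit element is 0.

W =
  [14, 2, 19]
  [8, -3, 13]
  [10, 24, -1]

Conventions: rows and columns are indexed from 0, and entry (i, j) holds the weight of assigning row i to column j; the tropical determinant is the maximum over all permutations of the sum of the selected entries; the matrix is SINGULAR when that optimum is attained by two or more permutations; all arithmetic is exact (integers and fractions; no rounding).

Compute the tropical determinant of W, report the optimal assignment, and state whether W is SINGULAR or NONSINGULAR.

σ = (0, 1, 2): 14 + (-3) + (-1) = 10
σ = (0, 2, 1): 14 + 13 + 24 = 51
σ = (1, 0, 2): 2 + 8 + (-1) = 9
σ = (1, 2, 0): 2 + 13 + 10 = 25
σ = (2, 0, 1): 19 + 8 + 24 = 51
σ = (2, 1, 0): 19 + (-3) + 10 = 26
Optimal value attained by: σ = (0, 2, 1).
Answer: det⊕(W) = 51; verdict: SINGULAR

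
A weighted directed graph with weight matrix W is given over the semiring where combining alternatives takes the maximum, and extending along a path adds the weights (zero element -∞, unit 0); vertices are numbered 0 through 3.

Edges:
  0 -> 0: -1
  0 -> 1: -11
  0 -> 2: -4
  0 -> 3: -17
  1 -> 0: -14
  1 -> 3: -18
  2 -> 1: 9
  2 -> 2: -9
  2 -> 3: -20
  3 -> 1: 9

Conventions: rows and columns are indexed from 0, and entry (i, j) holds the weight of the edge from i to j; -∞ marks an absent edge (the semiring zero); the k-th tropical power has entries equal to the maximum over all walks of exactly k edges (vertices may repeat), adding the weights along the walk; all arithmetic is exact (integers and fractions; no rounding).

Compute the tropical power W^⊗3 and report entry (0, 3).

W^⊗2:
  [-2, 5, -5, -18]
  [-15, -9, -18, -31]
  [-5, 0, -18, -9]
  [-5, -∞, -∞, -9]
W^⊗3:
  [-3, 4, -6, -13]
  [-16, -9, -19, -27]
  [-6, 0, -9, -18]
  [-6, 0, -9, -22]
Key observation: the optimum is the walk 0->2->1->3, with weight (-4) + 9 + (-18) = -13.
Optimal value attained by: walk 0->2->1->3.
Answer: (W^⊗3)[0][3] = -13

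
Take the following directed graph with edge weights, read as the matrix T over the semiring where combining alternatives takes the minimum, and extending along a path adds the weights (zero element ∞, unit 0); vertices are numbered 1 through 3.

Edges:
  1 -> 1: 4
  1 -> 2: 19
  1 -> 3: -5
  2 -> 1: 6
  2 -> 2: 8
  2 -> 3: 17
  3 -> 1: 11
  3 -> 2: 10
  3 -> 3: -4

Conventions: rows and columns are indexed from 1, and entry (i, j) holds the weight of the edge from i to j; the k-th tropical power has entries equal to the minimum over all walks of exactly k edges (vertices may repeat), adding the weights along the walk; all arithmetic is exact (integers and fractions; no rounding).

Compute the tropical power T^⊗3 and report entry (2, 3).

T^⊗2:
  [6, 5, -9]
  [10, 16, 1]
  [7, 6, -8]
T^⊗3:
  [2, 1, -13]
  [12, 11, -3]
  [3, 2, -12]
Key observation: the optimum is the walk 2->1->3->3, with weight 6 + (-5) + (-4) = -3.
Optimal value attained by: walk 2->1->3->3.
Answer: (T^⊗3)[2][3] = -3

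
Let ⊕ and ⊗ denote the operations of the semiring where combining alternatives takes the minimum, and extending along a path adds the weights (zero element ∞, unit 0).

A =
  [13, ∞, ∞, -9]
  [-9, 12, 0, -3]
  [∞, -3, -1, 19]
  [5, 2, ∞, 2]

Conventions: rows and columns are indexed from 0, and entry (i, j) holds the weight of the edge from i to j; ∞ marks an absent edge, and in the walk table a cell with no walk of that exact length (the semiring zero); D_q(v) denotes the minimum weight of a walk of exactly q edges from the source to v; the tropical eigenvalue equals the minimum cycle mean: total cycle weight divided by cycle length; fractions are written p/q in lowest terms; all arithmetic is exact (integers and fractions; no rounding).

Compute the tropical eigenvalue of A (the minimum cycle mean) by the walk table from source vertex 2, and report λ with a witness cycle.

q=0: [∞, ∞, 0, ∞]
q=1: [∞, -3, -1, 19]
q=2: [-12, -4, -3, -6]
q=3: [-13, -6, -4, -21]
q=4: [-16, -19, -6, -22]
Optimal cycle mean attained by: cycle 0->3->1->0, total (-9) + 2 + (-9), length 3.
Answer: λ = -16/3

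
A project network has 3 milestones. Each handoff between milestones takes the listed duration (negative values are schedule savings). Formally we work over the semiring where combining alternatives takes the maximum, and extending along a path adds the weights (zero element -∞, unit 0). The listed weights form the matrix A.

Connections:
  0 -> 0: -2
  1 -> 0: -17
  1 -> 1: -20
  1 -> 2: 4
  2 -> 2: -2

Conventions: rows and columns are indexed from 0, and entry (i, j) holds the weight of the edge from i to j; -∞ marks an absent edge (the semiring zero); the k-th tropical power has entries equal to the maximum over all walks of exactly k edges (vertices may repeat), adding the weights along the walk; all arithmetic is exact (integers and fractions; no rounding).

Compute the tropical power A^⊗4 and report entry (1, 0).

A^⊗2:
  [-4, -∞, -∞]
  [-19, -40, 2]
  [-∞, -∞, -4]
A^⊗3:
  [-6, -∞, -∞]
  [-21, -60, 0]
  [-∞, -∞, -6]
A^⊗4:
  [-8, -∞, -∞]
  [-23, -80, -2]
  [-∞, -∞, -8]
Key observation: the optimum is the walk 1->0->0->0->0, with weight (-17) + (-2) + (-2) + (-2) = -23.
Optimal value attained by: walk 1->0->0->0->0.
Answer: (A^⊗4)[1][0] = -23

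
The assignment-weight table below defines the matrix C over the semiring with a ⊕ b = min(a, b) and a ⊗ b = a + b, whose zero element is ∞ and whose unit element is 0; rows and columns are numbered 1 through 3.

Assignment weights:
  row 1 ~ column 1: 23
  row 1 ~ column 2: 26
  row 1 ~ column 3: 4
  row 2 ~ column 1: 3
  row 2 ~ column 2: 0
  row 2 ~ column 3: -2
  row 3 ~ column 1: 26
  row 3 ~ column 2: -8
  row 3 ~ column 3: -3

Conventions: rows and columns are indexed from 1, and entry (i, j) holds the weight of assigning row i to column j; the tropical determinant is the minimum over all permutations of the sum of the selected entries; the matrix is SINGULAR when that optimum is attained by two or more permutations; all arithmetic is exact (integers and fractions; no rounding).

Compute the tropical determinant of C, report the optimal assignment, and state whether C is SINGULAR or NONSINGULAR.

σ = (1, 2, 3): 23 + 0 + (-3) = 20
σ = (1, 3, 2): 23 + (-2) + (-8) = 13
σ = (2, 1, 3): 26 + 3 + (-3) = 26
σ = (2, 3, 1): 26 + (-2) + 26 = 50
σ = (3, 1, 2): 4 + 3 + (-8) = -1
σ = (3, 2, 1): 4 + 0 + 26 = 30
Optimal value attained by: σ = (3, 1, 2).
Answer: det⊕(C) = -1; verdict: NONSINGULAR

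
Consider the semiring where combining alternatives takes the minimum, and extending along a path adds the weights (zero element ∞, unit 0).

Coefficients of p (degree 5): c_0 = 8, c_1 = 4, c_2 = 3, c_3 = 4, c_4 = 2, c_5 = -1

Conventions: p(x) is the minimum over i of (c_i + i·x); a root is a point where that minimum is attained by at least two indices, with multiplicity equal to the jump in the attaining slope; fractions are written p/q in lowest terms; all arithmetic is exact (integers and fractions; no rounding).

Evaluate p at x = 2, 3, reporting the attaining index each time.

p(2) = min(8+0·2=8, 4+1·2=6, 3+2·2=7, 4+3·2=10, 2+4·2=10, -1+5·2=9) = 6 (attained by i=1)
p(3) = min(8+0·3=8, 4+1·3=7, 3+2·3=9, 4+3·3=13, 2+4·3=14, -1+5·3=14) = 7 (attained by i=1)
Answer: p(2) = 6; p(3) = 7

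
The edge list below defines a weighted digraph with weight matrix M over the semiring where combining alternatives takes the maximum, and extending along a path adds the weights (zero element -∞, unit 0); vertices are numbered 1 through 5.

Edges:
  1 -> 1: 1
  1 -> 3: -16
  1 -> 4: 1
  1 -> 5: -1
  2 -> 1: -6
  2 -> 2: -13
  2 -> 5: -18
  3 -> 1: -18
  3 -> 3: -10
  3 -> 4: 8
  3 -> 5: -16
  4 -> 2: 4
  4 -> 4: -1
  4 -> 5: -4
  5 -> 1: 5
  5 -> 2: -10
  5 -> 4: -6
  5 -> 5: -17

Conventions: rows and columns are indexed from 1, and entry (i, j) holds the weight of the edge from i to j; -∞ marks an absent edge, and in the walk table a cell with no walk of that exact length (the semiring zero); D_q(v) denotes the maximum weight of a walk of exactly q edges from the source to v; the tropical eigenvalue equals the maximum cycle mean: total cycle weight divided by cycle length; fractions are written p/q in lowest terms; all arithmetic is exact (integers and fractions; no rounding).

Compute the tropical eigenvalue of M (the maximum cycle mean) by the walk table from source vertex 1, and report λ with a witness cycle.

q=0: [0, -∞, -∞, -∞, -∞]
q=1: [1, -∞, -16, 1, -1]
q=2: [4, 5, -15, 2, 0]
q=3: [5, 6, -12, 5, 3]
q=4: [8, 9, -11, 6, 4]
q=5: [9, 10, -8, 9, 7]
Optimal cycle mean attained by: cycle 1->5->1, total (-1) + 5, length 2.
Answer: λ = 2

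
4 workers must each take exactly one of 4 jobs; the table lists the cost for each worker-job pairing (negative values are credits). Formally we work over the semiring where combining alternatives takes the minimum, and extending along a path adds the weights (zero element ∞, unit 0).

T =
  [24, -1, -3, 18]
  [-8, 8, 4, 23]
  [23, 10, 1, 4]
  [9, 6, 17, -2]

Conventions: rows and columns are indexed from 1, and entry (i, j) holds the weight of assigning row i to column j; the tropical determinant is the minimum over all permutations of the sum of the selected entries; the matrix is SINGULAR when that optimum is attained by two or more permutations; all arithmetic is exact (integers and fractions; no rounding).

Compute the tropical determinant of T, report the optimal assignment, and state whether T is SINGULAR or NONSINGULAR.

σ = (1, 2, 3, 4): 24 + 8 + 1 + (-2) = 31
σ = (1, 2, 4, 3): 24 + 8 + 4 + 17 = 53
σ = (1, 3, 2, 4): 24 + 4 + 10 + (-2) = 36
σ = (1, 3, 4, 2): 24 + 4 + 4 + 6 = 38
σ = (1, 4, 2, 3): 24 + 23 + 10 + 17 = 74
σ = (1, 4, 3, 2): 24 + 23 + 1 + 6 = 54
σ = (2, 1, 3, 4): (-1) + (-8) + 1 + (-2) = -10
σ = (2, 1, 4, 3): (-1) + (-8) + 4 + 17 = 12
σ = (2, 3, 1, 4): (-1) + 4 + 23 + (-2) = 24
σ = (2, 3, 4, 1): (-1) + 4 + 4 + 9 = 16
σ = (2, 4, 1, 3): (-1) + 23 + 23 + 17 = 62
σ = (2, 4, 3, 1): (-1) + 23 + 1 + 9 = 32
σ = (3, 1, 2, 4): (-3) + (-8) + 10 + (-2) = -3
σ = (3, 1, 4, 2): (-3) + (-8) + 4 + 6 = -1
σ = (3, 2, 1, 4): (-3) + 8 + 23 + (-2) = 26
σ = (3, 2, 4, 1): (-3) + 8 + 4 + 9 = 18
σ = (3, 4, 1, 2): (-3) + 23 + 23 + 6 = 49
σ = (3, 4, 2, 1): (-3) + 23 + 10 + 9 = 39
σ = (4, 1, 2, 3): 18 + (-8) + 10 + 17 = 37
σ = (4, 1, 3, 2): 18 + (-8) + 1 + 6 = 17
σ = (4, 2, 1, 3): 18 + 8 + 23 + 17 = 66
σ = (4, 2, 3, 1): 18 + 8 + 1 + 9 = 36
σ = (4, 3, 1, 2): 18 + 4 + 23 + 6 = 51
σ = (4, 3, 2, 1): 18 + 4 + 10 + 9 = 41
Optimal value attained by: σ = (2, 1, 3, 4).
Answer: det⊕(T) = -10; verdict: NONSINGULAR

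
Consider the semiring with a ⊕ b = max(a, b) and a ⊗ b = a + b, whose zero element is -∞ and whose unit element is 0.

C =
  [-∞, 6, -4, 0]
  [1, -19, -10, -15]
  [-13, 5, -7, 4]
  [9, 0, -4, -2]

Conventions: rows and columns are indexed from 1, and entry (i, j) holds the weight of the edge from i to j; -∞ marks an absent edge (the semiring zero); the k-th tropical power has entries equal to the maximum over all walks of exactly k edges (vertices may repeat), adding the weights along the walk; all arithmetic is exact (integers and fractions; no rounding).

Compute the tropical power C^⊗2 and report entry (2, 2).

C^⊗2:
  [9, 1, -4, 0]
  [-6, 7, -3, 1]
  [13, 4, 0, 2]
  [7, 15, 5, 9]
Key observation: the optimum is the walk 2->1->2, with weight 1 + 6 = 7.
Optimal value attained by: walk 2->1->2.
Answer: (C^⊗2)[2][2] = 7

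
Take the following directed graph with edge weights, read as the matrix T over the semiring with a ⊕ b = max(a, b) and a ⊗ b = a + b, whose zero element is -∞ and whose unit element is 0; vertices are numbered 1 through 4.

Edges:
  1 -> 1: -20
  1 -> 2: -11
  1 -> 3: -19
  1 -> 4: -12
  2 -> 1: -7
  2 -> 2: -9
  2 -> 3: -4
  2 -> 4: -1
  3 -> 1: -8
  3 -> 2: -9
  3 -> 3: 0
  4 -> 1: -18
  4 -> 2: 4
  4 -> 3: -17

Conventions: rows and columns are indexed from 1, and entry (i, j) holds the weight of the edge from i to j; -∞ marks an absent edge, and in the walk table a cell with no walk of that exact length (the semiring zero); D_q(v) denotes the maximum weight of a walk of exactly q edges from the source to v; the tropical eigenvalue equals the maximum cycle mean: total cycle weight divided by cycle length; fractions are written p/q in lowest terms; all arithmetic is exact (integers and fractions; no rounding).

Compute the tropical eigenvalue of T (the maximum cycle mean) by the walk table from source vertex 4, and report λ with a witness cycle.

q=0: [-∞, -∞, -∞, 0]
q=1: [-18, 4, -17, -∞]
q=2: [-3, -5, 0, 3]
q=3: [-8, 7, 0, -6]
q=4: [0, -2, 3, 6]
Optimal cycle mean attained by: cycle 2->4->2, total (-1) + 4, length 2.
Answer: λ = 3/2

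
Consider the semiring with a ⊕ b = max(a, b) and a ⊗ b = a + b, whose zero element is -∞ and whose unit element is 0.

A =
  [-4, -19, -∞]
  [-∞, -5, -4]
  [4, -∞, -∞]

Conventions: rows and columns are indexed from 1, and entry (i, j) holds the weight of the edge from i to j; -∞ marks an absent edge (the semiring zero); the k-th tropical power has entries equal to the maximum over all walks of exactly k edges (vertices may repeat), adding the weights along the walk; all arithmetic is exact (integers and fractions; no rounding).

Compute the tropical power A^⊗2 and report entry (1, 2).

A^⊗2:
  [-8, -23, -23]
  [0, -10, -9]
  [0, -15, -∞]
Key observation: the optimum is the walk 1->1->2, with weight (-4) + (-19) = -23.
Optimal value attained by: walk 1->1->2.
Answer: (A^⊗2)[1][2] = -23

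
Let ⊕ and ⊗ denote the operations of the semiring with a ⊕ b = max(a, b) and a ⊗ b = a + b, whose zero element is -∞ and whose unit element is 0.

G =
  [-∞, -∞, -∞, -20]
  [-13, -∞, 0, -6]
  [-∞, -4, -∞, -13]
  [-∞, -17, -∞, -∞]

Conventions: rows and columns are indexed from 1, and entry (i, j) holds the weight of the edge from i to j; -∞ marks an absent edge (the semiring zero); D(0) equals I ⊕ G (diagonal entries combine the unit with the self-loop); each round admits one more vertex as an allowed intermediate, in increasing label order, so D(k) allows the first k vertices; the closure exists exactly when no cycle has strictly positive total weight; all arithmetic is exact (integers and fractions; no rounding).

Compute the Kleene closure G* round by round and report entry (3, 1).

D(0):
  [0, -∞, -∞, -20]
  [-13, 0, 0, -6]
  [-∞, -4, 0, -13]
  [-∞, -17, -∞, 0]
D(1):
  [0, -∞, -∞, -20]
  [-13, 0, 0, -6]
  [-∞, -4, 0, -13]
  [-∞, -17, -∞, 0]
D(2):
  [0, -∞, -∞, -20]
  [-13, 0, 0, -6]
  [-17, -4, 0, -10]
  [-30, -17, -17, 0]
D(3):
  [0, -∞, -∞, -20]
  [-13, 0, 0, -6]
  [-17, -4, 0, -10]
  [-30, -17, -17, 0]
D(4):
  [0, -37, -37, -20]
  [-13, 0, 0, -6]
  [-17, -4, 0, -10]
  [-30, -17, -17, 0]
Answer: G*[3][1] = -17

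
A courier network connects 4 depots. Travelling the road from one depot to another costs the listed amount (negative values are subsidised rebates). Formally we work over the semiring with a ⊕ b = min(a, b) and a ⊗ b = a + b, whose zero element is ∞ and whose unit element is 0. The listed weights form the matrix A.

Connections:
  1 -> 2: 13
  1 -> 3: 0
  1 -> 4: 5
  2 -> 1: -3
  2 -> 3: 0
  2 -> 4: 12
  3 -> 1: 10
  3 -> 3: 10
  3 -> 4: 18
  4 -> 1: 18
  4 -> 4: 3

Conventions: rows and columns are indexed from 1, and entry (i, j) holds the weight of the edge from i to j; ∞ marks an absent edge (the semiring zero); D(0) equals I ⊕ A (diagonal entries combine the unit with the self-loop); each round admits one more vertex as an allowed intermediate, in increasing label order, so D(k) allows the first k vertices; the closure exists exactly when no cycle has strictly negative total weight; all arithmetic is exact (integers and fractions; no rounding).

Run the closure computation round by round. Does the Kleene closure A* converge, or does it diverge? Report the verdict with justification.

D(0):
  [0, 13, 0, 5]
  [-3, 0, 0, 12]
  [10, ∞, 0, 18]
  [18, ∞, ∞, 0]
D(1):
  [0, 13, 0, 5]
  [-3, 0, -3, 2]
  [10, 23, 0, 15]
  [18, 31, 18, 0]
D(2):
  [0, 13, 0, 5]
  [-3, 0, -3, 2]
  [10, 23, 0, 15]
  [18, 31, 18, 0]
D(3):
  [0, 13, 0, 5]
  [-3, 0, -3, 2]
  [10, 23, 0, 15]
  [18, 31, 18, 0]
D(4):
  [0, 13, 0, 5]
  [-3, 0, -3, 2]
  [10, 23, 0, 15]
  [18, 31, 18, 0]
Key observation: every diagonal entry stays at the unit through all rounds, so no improving cycle exists.
Answer: CONVERGES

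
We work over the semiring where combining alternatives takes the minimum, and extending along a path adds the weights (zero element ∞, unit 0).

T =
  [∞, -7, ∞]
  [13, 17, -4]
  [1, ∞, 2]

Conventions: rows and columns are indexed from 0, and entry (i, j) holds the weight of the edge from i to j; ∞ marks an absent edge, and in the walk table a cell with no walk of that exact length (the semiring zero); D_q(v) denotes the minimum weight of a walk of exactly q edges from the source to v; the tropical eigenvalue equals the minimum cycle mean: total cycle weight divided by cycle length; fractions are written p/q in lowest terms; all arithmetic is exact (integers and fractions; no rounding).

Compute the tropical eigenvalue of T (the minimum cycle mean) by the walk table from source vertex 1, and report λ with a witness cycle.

q=0: [∞, 0, ∞]
q=1: [13, 17, -4]
q=2: [-3, 6, -2]
q=3: [-1, -10, 0]
Optimal cycle mean attained by: cycle 0->1->2->0, total (-7) + (-4) + 1, length 3.
Answer: λ = -10/3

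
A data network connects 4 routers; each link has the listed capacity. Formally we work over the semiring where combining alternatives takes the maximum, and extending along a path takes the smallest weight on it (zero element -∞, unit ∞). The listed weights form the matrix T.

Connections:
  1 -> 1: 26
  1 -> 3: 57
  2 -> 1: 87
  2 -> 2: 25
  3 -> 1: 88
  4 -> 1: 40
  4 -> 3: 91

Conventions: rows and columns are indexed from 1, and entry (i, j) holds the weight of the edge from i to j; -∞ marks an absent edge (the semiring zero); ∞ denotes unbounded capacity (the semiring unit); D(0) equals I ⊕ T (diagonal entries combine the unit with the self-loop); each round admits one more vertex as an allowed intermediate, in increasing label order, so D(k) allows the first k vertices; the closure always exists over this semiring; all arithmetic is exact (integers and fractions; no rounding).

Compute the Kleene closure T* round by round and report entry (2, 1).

D(0):
  [∞, -∞, 57, -∞]
  [87, ∞, -∞, -∞]
  [88, -∞, ∞, -∞]
  [40, -∞, 91, ∞]
D(1):
  [∞, -∞, 57, -∞]
  [87, ∞, 57, -∞]
  [88, -∞, ∞, -∞]
  [40, -∞, 91, ∞]
D(2):
  [∞, -∞, 57, -∞]
  [87, ∞, 57, -∞]
  [88, -∞, ∞, -∞]
  [40, -∞, 91, ∞]
D(3):
  [∞, -∞, 57, -∞]
  [87, ∞, 57, -∞]
  [88, -∞, ∞, -∞]
  [88, -∞, 91, ∞]
D(4):
  [∞, -∞, 57, -∞]
  [87, ∞, 57, -∞]
  [88, -∞, ∞, -∞]
  [88, -∞, 91, ∞]
Answer: T*[2][1] = 87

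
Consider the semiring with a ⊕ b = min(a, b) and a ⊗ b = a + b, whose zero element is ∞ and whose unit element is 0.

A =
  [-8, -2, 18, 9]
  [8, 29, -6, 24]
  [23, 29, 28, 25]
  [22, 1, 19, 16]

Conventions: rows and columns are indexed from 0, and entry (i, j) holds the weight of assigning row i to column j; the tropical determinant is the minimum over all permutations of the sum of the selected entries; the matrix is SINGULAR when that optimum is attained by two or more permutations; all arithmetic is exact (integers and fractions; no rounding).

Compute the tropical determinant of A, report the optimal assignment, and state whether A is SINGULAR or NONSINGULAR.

σ = (0, 1, 2, 3): (-8) + 29 + 28 + 16 = 65
σ = (0, 1, 3, 2): (-8) + 29 + 25 + 19 = 65
σ = (0, 2, 1, 3): (-8) + (-6) + 29 + 16 = 31
σ = (0, 2, 3, 1): (-8) + (-6) + 25 + 1 = 12
σ = (0, 3, 1, 2): (-8) + 24 + 29 + 19 = 64
σ = (0, 3, 2, 1): (-8) + 24 + 28 + 1 = 45
σ = (1, 0, 2, 3): (-2) + 8 + 28 + 16 = 50
σ = (1, 0, 3, 2): (-2) + 8 + 25 + 19 = 50
σ = (1, 2, 0, 3): (-2) + (-6) + 23 + 16 = 31
σ = (1, 2, 3, 0): (-2) + (-6) + 25 + 22 = 39
σ = (1, 3, 0, 2): (-2) + 24 + 23 + 19 = 64
σ = (1, 3, 2, 0): (-2) + 24 + 28 + 22 = 72
σ = (2, 0, 1, 3): 18 + 8 + 29 + 16 = 71
σ = (2, 0, 3, 1): 18 + 8 + 25 + 1 = 52
σ = (2, 1, 0, 3): 18 + 29 + 23 + 16 = 86
σ = (2, 1, 3, 0): 18 + 29 + 25 + 22 = 94
σ = (2, 3, 0, 1): 18 + 24 + 23 + 1 = 66
σ = (2, 3, 1, 0): 18 + 24 + 29 + 22 = 93
σ = (3, 0, 1, 2): 9 + 8 + 29 + 19 = 65
σ = (3, 0, 2, 1): 9 + 8 + 28 + 1 = 46
σ = (3, 1, 0, 2): 9 + 29 + 23 + 19 = 80
σ = (3, 1, 2, 0): 9 + 29 + 28 + 22 = 88
σ = (3, 2, 0, 1): 9 + (-6) + 23 + 1 = 27
σ = (3, 2, 1, 0): 9 + (-6) + 29 + 22 = 54
Optimal value attained by: σ = (0, 2, 3, 1).
Answer: det⊕(A) = 12; verdict: NONSINGULAR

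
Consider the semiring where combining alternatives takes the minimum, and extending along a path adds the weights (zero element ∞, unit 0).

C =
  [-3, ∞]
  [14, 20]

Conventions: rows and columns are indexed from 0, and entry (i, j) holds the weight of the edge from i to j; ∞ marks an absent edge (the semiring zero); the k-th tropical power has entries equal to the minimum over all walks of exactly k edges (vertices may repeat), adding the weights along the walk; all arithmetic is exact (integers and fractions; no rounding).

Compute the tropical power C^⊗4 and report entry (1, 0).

C^⊗2:
  [-6, ∞]
  [11, 40]
C^⊗3:
  [-9, ∞]
  [8, 60]
C^⊗4:
  [-12, ∞]
  [5, 80]
Key observation: the optimum is the walk 1->0->0->0->0, with weight 14 + (-3) + (-3) + (-3) = 5.
Optimal value attained by: walk 1->0->0->0->0.
Answer: (C^⊗4)[1][0] = 5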